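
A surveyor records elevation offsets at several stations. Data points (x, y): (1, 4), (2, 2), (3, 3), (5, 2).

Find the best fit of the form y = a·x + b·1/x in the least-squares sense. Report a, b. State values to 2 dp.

Normal-equation sums: Σx·x = 39, Σx·1/x = 4, Σ1/x·1/x = 1261/900.
And Σx·y = 27, Σ1/x·y = 32/5.
Normal equations: [[39, 4]; [4, 1261/900]]·[a, b]ᵀ = [27, 32/5]ᵀ.
Δ = 39·(1261/900) − 4² = 11593/300.
a = (27·(1261/900) − 4·(32/5))/(11593/300) = 3669/11593; b = (39·(32/5) − 4·27)/(11593/300) = 42480/11593.

a = 0.32, b = 3.66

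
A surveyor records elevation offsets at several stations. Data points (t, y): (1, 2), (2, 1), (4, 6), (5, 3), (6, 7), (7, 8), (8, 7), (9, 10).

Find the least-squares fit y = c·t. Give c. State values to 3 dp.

The normal equations are: 276·c = 287.
(Σt·t = 276, Σt·y = 287.)
c = 287/276 = 1.03986.

c = 1.040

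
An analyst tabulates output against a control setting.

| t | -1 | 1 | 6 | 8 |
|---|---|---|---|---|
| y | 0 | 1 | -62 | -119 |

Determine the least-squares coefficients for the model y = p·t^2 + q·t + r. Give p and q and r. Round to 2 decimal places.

p = -2.07, q = 1.42, r = 2.84

Setting ∂/∂p … = 0 gives: 5394·p + 728·q + 102·r = -9847;  728·p + 102·q + 14·r = -1323;  102·p + 14·q + 4·r = -180.
Solving the 3×3 system (Gaussian elimination) gives p = -29/14, q = 151/106, r = 1052/371.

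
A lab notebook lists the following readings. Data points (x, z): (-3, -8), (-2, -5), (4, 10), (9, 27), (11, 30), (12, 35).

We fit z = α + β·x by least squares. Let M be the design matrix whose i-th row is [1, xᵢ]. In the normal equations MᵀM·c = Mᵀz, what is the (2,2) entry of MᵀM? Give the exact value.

Row 2 ↔ basis x, column 2 ↔ basis x, so (MᵀM)_{2,2} = Σᵢ (x)·(x) = (-3)·(-3) + (-2)·(-2) + (4)·(4) + (9)·(9) + (11)·(11) + (12)·(12) = 375.

375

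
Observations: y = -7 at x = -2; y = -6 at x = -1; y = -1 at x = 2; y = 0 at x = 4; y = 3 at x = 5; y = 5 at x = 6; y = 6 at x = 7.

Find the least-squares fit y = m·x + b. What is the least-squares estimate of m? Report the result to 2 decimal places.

m = 1.46

Forming MᵀM = [[135, 21]; [21, 7]] and Mᵀy = [105, 0]ᵀ gives MᵀM·[m, b]ᵀ = Mᵀy.
Determinant 135·7 − 21² = 504.
m = (105·7 − 21·0)/504 = 35/24; b = (135·0 − 21·105)/504 = -35/8.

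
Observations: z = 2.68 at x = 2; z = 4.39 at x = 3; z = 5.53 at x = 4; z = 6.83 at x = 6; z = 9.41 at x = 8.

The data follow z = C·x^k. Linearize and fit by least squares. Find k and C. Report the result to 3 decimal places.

Linearized form: ln z = k·ln x + ln C. From the 5 transformed points,
Σln x = 7.0493, Σ(ln x)² = 11.1437, Σln z = 8.3384, Σln x·ln z = 12.7835.
Equations: 11.1437·k + 7.0493·ln C = 12.7835;  7.0493·k + 5·ln C = 8.3384.
Δ = 11.1437·5 − (7.0493)² = 6.0265; k = (12.7835·5 − 7.0493·8.3384)/6.0265 = 0.85256, ln C = (11.1437·8.3384 − 7.0493·12.7835)/6.0265 = 0.46570, so C = exp(0.46570) = 1.59313.

k = 0.853, C = 1.593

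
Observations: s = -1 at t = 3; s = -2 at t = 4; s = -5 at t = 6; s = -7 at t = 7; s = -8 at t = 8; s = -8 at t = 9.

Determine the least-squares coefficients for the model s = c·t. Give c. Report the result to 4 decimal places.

c = -0.8863

Normal-equation sums: Σt·t = 255.
For Xᵀs: Σt·s = -226.
XᵀX·[c]ᵀ = Xᵀs becomes [[255]]·[c]ᵀ = [-226]ᵀ.
Hence c = -226 / 255 ≈ -0.886275.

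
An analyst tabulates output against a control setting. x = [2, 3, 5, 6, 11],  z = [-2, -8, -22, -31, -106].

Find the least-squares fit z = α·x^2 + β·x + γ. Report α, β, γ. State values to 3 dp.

α = -0.848, β = -0.463, γ = 1.773

Entries of MᵀM: Σx^2·x^2 = 16659, Σx^2·x = 1707, Σx^2 = 195, Σx·x = 195, Σx = 27, Σ1 = 5.
Right-hand side: Σx^2·z = -14572, Σx·z = -1490, Σz = -169.
Normal equations: [[16659, 1707, 195]; [1707, 195, 27]; [195, 27, 5]]·[α, β, γ]ᵀ = [-14572, -1490, -169]ᵀ.
Solving the 3×3 system (Gaussian elimination) gives α = -6269/7392, β = -3419/7392, γ = 39/22.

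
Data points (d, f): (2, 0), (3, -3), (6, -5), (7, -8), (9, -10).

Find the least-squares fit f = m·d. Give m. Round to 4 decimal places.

m = -1.0335

Sums needed: Σd·d = 179.
For Mᵀf: Σd·f = -185.
So MᵀM·[m]ᵀ = Mᵀf: [[179]]·[m]ᵀ = [-185]ᵀ.
Hence m = -185 / 179 ≈ -1.03352.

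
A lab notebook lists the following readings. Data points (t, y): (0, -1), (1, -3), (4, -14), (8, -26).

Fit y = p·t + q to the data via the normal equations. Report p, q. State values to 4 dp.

p = -3.2000, q = -0.6000

With design matrix X, XᵀX = [[81, 13]; [13, 4]] and Xᵀy = [-267, -44]ᵀ.
Eliminating q: 4·(row 1) − 13·(row 2) gives 155·p = 4·(-267) − 13·(-44) = -496, so p = -16/5.
Then q = ((-44) − 13·(-16/5))/4 = -3/5.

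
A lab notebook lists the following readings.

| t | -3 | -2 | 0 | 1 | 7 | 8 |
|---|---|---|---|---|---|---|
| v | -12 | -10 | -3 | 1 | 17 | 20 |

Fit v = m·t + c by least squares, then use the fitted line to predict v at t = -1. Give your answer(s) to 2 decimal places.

v̂ = -6.11

With design matrix M, MᵀM = [[127, 11]; [11, 6]] and Mᵀv = [336, 13]ᵀ.
Determinant 127·6 − 11² = 641.
m = (336·6 − 11·13)/641 = 1873/641; c = (127·13 − 11·336)/641 = -2045/641.
At t = -1: v̂ = (1873/641)·(-1) + (-2045/641)·(1) = -3918/641.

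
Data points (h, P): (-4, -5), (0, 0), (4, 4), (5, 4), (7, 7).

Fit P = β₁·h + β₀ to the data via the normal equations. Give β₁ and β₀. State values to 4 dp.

β₁ = 1.0492, β₀ = -0.5181

The normal system XᵀX·[β₁, β₀]ᵀ = XᵀP is [[106, 12]; [12, 5]]·[β₁, β₀]ᵀ = [105, 10]ᵀ.
det = 106·5 − 12² = 386.
β₁ = (105·5 − 12·10)/386 = 405/386; β₀ = (106·10 − 12·105)/386 = -100/193.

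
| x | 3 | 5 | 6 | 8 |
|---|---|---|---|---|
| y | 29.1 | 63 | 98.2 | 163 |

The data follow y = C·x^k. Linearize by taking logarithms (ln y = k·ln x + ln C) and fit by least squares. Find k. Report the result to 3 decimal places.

Taking logs, ln y = k·ln x + ln C, so regress ln y on ln x.
AᵀA = [[11.3317, 6.5793]; [6.5793, 4]], rhs = [29.1822, 17.1946]ᵀ  (here Σln x = 6.5793, Σ(ln x)² = 11.3317, Σln y = 17.1946, Σln x·ln y = 29.1822).
Solving (det = 2.0403): k = 1.76496, ln C = 1.39563.

k = 1.765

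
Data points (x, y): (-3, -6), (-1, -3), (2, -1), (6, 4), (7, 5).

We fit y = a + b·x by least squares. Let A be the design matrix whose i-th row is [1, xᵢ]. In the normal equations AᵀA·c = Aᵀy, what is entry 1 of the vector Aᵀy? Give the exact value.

-1

Entry 1 ↔ basis 1, so (Aᵀy)_{1} = Σᵢ yᵢ = (1)·(-6) + (1)·(-3) + (1)·(-1) + (1)·(4) + (1)·(5) = -1.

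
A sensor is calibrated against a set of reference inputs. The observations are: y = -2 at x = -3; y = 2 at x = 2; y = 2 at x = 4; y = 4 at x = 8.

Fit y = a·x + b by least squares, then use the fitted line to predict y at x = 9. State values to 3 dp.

Compute the Gram sums: Σx·x = 93, Σx = 11, Σ1 = 4.
And Σx·y = 50, Σy = 6.
Eliminating b: 4·(row 1) − 11·(row 2) gives 251·a = 4·50 − 11·6 = 134, so a = 134/251.
Then b = (6 − 11·(134/251))/4 = 8/251.
At x = 9: ŷ = (134/251)·(9) + (8/251)·(1) = 1214/251.

ŷ = 4.837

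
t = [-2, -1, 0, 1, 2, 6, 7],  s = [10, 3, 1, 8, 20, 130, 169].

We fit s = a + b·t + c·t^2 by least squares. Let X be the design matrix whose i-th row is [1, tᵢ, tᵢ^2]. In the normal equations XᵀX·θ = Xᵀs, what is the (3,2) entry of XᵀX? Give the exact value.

559

Row 3 ↔ basis t^2, column 2 ↔ basis t, so (XᵀX)_{3,2} = Σᵢ (t^2)·(t) = (4)·(-2) + (1)·(-1) + (0)·(0) + (1)·(1) + (4)·(2) + (36)·(6) + (49)·(7) = 559.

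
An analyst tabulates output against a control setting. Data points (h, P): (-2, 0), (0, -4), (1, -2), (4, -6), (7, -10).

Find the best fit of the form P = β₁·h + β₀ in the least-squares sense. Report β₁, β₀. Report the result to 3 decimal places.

Compute the Gram sums: Σh·h = 70, Σh = 10, Σ1 = 5.
Right-hand side: Σh·P = -96, ΣP = -22.
MᵀM·[β₁, β₀]ᵀ = MᵀP becomes [[70, 10]; [10, 5]]·[β₁, β₀]ᵀ = [-96, -22]ᵀ.
det = 70·5 − 10² = 250.
β₁ = ((-96)·5 − 10·(-22))/250 = -26/25; β₀ = (70·(-22) − 10·(-96))/250 = -58/25.

β₁ = -1.040, β₀ = -2.320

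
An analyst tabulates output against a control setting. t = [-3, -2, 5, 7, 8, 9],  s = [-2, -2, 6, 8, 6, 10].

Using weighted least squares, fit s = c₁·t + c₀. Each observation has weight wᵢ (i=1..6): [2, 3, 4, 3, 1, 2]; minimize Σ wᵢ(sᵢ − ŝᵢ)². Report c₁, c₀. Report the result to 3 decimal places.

The normal system MᵀWM·[c₁, c₀]ᵀ = MᵀWs is [[503, 55]; [55, 15]]·[c₁, c₀]ᵀ = [540, 64]ᵀ.
Eliminating c₀: 15·(row 1) − 55·(row 2) gives 4520·c₁ = 15·540 − 55·64 = 4580, so c₁ = 229/226.
Then c₀ = (64 − 55·(229/226))/15 = 623/1130.

c₁ = 1.013, c₀ = 0.551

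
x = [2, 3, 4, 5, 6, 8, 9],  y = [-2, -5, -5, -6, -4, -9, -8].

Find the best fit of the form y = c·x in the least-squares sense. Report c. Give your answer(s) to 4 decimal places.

c = -1.0085

Entries of MᵀM: Σx·x = 235.
Right-hand side: Σx·y = -237.
MᵀM·[c]ᵀ = Mᵀy becomes [[235]]·[c]ᵀ = [-237]ᵀ.
c = (-237)/235 = -1.00851.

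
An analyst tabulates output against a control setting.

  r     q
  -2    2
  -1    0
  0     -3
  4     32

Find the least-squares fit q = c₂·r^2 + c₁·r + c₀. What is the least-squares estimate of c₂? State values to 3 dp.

Normal-equation sums: Σr^2·r^2 = 273, Σr^2·r = 55, Σr^2 = 21, Σr·r = 21, Σr = 1, Σ1 = 4.
And Σr^2·q = 520, Σr·q = 124, Σq = 31.
Solving the 3×3 system (Gaussian elimination) gives c₂ = 3259/1804, c₁ = 2293/1804, c₀ = -1851/902.

c₂ = 1.807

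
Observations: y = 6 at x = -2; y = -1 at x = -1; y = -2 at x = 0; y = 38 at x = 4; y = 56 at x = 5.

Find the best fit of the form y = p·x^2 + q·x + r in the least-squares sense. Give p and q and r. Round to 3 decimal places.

Sums needed: Σx^2·x^2 = 898, Σx^2·x = 180, Σx^2 = 46, Σx·x = 46, Σx = 6, Σ1 = 5.
Moment sums: Σx^2·y = 2031, Σx·y = 421, Σy = 97.
AᵀA·[p, q, r]ᵀ = Aᵀy becomes [[898, 180, 46]; [180, 46, 6]; [46, 6, 5]]·[p, q, r]ᵀ = [2031, 421, 97]ᵀ.
Row-reducing yields p = 15409/7118, q = 6317/7118, r = -5627/3559.

p = 2.165, q = 0.887, r = -1.581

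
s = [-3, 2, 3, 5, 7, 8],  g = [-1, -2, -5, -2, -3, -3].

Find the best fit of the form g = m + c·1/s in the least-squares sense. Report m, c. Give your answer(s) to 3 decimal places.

m = -2.273, c = -2.438

The normal equations are: 6·m + (271/280)·c = -16;  (271/280)·m + (386849/705600)·c = -2971/840.
Eliminating c: (386849/705600)·(row 1) − (271/280)·(row 2) gives (22135/9408)·m = (386849/705600)·(-16) − (271/280)·(-2971/840) = -3774161/705600, so m = -3774161/1660125.
Then c = ((-2971/840) − (271/280)·(-3774161/1660125))/(386849/705600) = -269808/110675.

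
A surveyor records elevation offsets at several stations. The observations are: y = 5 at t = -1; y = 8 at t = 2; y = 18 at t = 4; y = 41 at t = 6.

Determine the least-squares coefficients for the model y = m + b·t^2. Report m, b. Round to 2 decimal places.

Sums needed: Σ1 = 4, Σt^2 = 57, Σt^2·t^2 = 1569.
For Mᵀy: Σy = 72, Σt^2·y = 1801.
Eliminating b: 1569·(row 1) − 57·(row 2) gives 3027·m = 1569·72 − 57·1801 = 10311, so m = 3437/1009.
Then b = (1801 − 57·(3437/1009))/1569 = 3100/3027.

m = 3.41, b = 1.02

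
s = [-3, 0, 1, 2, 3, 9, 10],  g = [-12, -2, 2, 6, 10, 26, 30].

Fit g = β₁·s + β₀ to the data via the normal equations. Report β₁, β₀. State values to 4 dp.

β₁ = 3.1547, β₀ = -1.3432

Sums needed: Σs·s = 204, Σs = 22, Σ1 = 7.
Right-hand side: Σs·g = 614, Σg = 60.
So AᵀA·[β₁, β₀]ᵀ = Aᵀg: [[204, 22]; [22, 7]]·[β₁, β₀]ᵀ = [614, 60]ᵀ.
det = 204·7 − 22² = 944.
β₁ = (614·7 − 22·60)/944 = 1489/472; β₀ = (204·60 − 22·614)/944 = -317/236.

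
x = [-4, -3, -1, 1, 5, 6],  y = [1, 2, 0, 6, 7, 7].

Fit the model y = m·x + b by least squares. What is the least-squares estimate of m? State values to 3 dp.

Sums needed: Σx·x = 88, Σx = 4, Σ1 = 6.
And Σx·y = 73, Σy = 23.
So AᵀA·[m, b]ᵀ = Aᵀy: [[88, 4]; [4, 6]]·[m, b]ᵀ = [73, 23]ᵀ.
Eliminating b: 6·(row 1) − 4·(row 2) gives 512·m = 6·73 − 4·23 = 346, so m = 173/256.
Then b = (23 − 4·(173/256))/6 = 433/128.

m = 0.676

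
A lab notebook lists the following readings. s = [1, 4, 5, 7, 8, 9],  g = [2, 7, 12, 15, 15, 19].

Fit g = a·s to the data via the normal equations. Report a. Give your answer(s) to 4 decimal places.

a = 2.0593

From the data, Σs·s = 236.
And Σs·g = 486.
So MᵀM·[a]ᵀ = Mᵀg: [[236]]·[a]ᵀ = [486]ᵀ.
a = 486/236 = 2.05932.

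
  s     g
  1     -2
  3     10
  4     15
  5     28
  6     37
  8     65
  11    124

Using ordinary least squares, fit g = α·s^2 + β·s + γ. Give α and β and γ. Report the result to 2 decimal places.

α = 0.94, β = 1.19, γ = -3.45

Sums needed: Σs^2·s^2 = 20996, Σs^2·s = 2276, Σs^2 = 272, Σs·s = 272, Σs = 38, Σ1 = 7.
For Mᵀg: Σs^2·g = 21524, Σs·g = 2334, Σg = 277.
MᵀM·[α, β, γ]ᵀ = Mᵀg becomes [[20996, 2276, 272]; [2276, 272, 38]; [272, 38, 7]]·[α, β, γ]ᵀ = [21524, 2334, 277]ᵀ.
Solving the 3×3 system (Gaussian elimination) gives α = 9487/10086, β = 12023/10086, γ = -5798/1681.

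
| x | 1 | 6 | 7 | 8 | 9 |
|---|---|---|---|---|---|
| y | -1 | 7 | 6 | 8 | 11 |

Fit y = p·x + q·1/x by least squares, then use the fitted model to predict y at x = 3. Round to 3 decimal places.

The normal equations are: 231·p + 5·q = 246;  5·p + (273361/254016)·q = 409/126.
(Σx·x = 231, Σx·1/x = 5, Σ1/x·1/x = 273361/254016, Σx·y = 246, Σ1/x·y = 409/126.)
Δ = 231·(273361/254016) − 5² = 2704571/12096.
p = (246·(273361/254016) − 5·(409/126))/(2704571/12096) = 489334/440279; q = (231·(409/126) − 5·246)/(2704571/12096) = -135072/62897.
At x = 3: ŷ = (489334/440279)·(3) + (-135072/62897)·(1/3) = 1152834/440279.

ŷ = 2.618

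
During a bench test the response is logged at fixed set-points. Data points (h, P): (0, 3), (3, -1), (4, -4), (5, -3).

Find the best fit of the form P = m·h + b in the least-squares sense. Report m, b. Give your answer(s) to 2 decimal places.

m = -1.36, b = 2.82

Entries of MᵀM: Σh·h = 50, Σh = 12, Σ1 = 4.
For MᵀP: Σh·P = -34, ΣP = -5.
Eliminating b: 4·(row 1) − 12·(row 2) gives 56·m = 4·(-34) − 12·(-5) = -76, so m = -19/14.
Then b = ((-5) − 12·(-19/14))/4 = 79/28.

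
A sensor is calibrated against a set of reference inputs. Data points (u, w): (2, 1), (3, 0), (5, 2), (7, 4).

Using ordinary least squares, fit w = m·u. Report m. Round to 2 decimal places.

The normal equations are: 87·m = 40.
Hence m = 40 / 87 ≈ 0.45977.

m = 0.46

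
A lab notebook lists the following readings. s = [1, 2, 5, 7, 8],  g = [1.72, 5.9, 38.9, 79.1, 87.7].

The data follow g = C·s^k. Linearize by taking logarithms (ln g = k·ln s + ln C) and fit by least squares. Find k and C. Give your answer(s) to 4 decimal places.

k = 1.9450, C = 1.6538

Linearized form: ln g = k·ln s + ln C. From the 5 transformed points,
XᵀX = [[11.1814, 6.3279]; [6.3279, 5]], rhs = [24.9307, 14.8229]ᵀ  (here Σln s = 6.3279, Σ(ln s)² = 11.1814, Σln g = 14.8229, Σln s·ln g = 24.9307).
Slope k = (n·Σln s·ln g − Σln s·Σln g)/(n·Σ(ln s)² − (Σln s)²) = (5·24.9307 − 6.3279·14.8229)/15.8642 = 1.94496; ln C = (Σln g − k·Σln s)/n = 0.50306, so C = exp(0.50306) = 1.65377.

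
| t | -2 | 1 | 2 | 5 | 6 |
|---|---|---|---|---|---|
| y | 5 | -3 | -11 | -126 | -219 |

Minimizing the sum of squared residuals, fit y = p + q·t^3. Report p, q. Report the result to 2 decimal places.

Entries of XᵀX: Σ1 = 5, Σt^3 = 342, Σt^3·t^3 = 62410.
And Σy = -354, Σt^3·y = -63185.
Δ = 5·62410 − 342² = 195086.
p = ((-354)·62410 − 342·(-63185))/195086 = -241935/97543; q = (5·(-63185) − 342·(-354))/195086 = -194857/195086.

p = -2.48, q = -1.00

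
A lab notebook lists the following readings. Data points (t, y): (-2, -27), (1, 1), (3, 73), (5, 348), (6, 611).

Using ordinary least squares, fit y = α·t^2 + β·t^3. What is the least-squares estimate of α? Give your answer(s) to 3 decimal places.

α = -0.919

Sums needed: Σt^2·t^2 = 2019, Σt^2·t^3 = 11113, Σt^3·t^3 = 63075.
Right-hand side: Σt^2·y = 31246, Σt^3·y = 177664.
Normal equations: [[2019, 11113]; [11113, 63075]]·[α, β]ᵀ = [31246, 177664]ᵀ.
Eliminating β: 63075·(row 1) − 11113·(row 2) gives 3849656·α = 63075·31246 − 11113·177664 = -3538582, so α = -1769291/1924828.
Then β = (177664 − 11113·(-1769291/1924828))/63075 = 5733409/1924828.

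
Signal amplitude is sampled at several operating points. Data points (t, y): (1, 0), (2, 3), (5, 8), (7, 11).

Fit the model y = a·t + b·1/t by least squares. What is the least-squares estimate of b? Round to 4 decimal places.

Normal-equation sums: Σt·t = 79, Σt·1/t = 4, Σ1/t·1/t = 6421/4900.
Right-hand side: Σt·y = 123, Σ1/t·y = 327/70.
So MᵀM·[a, b]ᵀ = Mᵀy: [[79, 4]; [4, 6421/4900]]·[a, b]ᵀ = [123, 327/70]ᵀ.
Determinant 79·(6421/4900) − 4² = 428859/4900.
a = (123·(6421/4900) − 4·(327/70))/(428859/4900) = 232741/142953; b = (79·(327/70) − 4·123)/(428859/4900) = -200830/142953.

b = -1.4049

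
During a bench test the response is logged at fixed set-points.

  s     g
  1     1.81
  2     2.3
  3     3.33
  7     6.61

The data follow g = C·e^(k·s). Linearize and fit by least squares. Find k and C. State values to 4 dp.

k = 0.2123, C = 1.5519

With ln gᵢ as the transformed response and sᵢ as the regressor:
Σs = 13.0000, Σ(s)² = 63.0000, Σln g = 4.5178, Σs·ln g = 19.0881.
Equations: 63.0000·k + 13.0000·ln C = 19.0881;  13.0000·k + 4·ln C = 4.5178.
Δ = 63.0000·4 − (13.0000)² = 83.0000; k = (19.0881·4 − 13.0000·4.5178)/83.0000 = 0.21230, ln C = (63.0000·4.5178 − 13.0000·19.0881)/83.0000 = 0.43946, so C = exp(0.43946) = 1.55187.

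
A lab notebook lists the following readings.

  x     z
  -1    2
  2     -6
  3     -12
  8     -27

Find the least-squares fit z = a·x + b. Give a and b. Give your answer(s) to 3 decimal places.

a = -3.262, b = -0.964

With design matrix A, AᵀA = [[78, 12]; [12, 4]] and Aᵀz = [-266, -43]ᵀ.
det = 78·4 − 12² = 168.
a = ((-266)·4 − 12·(-43))/168 = -137/42; b = (78·(-43) − 12·(-266))/168 = -27/28.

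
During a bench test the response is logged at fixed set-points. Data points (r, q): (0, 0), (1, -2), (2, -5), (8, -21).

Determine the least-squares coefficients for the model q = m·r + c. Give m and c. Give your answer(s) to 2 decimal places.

m = -2.66, c = 0.31

Entries of XᵀX: Σr·r = 69, Σr = 11, Σ1 = 4.
Moment sums: Σr·q = -180, Σq = -28.
So XᵀX·[m, c]ᵀ = Xᵀq: [[69, 11]; [11, 4]]·[m, c]ᵀ = [-180, -28]ᵀ.
det = 69·4 − 11² = 155.
m = ((-180)·4 − 11·(-28))/155 = -412/155; c = (69·(-28) − 11·(-180))/155 = 48/155.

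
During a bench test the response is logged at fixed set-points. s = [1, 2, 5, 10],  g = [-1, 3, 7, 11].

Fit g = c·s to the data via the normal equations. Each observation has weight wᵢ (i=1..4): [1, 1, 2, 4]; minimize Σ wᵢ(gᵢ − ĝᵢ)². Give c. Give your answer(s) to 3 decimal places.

c = 1.132

The normal system MᵀWM·[c]ᵀ = MᵀWg is [[455]]·[c]ᵀ = [515]ᵀ.
c = 515/455 = 1.13187.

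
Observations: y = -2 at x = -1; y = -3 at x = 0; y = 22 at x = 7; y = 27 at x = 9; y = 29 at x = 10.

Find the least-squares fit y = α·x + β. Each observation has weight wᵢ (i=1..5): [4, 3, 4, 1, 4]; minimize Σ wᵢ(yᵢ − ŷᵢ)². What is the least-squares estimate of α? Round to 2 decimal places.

From the data, Σwᵢ·x·x = 681, Σwᵢ·x = 73, Σwᵢ·1 = 16.
Moment sums: Σwᵢ·x·y = 2027, Σwᵢ·y = 214.
Normal equations: [[681, 73]; [73, 16]]·[α, β]ᵀ = [2027, 214]ᵀ.
Δ = 681·16 − 73² = 5567.
α = (2027·16 − 73·214)/5567 = 16810/5567; β = (681·214 − 73·2027)/5567 = -2237/5567.

α = 3.02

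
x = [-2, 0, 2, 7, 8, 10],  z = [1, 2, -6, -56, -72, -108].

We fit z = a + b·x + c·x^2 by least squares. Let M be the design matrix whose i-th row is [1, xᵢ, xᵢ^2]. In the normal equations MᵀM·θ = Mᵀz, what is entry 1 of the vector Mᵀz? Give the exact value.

-239

Entry 1 ↔ basis 1, so (Mᵀz)_{1} = Σᵢ zᵢ = (1)·(1) + (1)·(2) + (1)·(-6) + (1)·(-56) + (1)·(-72) + (1)·(-108) = -239.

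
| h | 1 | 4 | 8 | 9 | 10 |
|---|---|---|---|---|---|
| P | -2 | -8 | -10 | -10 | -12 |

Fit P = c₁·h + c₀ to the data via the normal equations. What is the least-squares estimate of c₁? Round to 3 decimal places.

c₁ = -0.965

The normal system MᵀM·[c₁, c₀]ᵀ = MᵀP is [[262, 32]; [32, 5]]·[c₁, c₀]ᵀ = [-324, -42]ᵀ.
Eliminating c₀: 5·(row 1) − 32·(row 2) gives 286·c₁ = 5·(-324) − 32·(-42) = -276, so c₁ = -138/143.
Then c₀ = ((-42) − 32·(-138/143))/5 = -318/143.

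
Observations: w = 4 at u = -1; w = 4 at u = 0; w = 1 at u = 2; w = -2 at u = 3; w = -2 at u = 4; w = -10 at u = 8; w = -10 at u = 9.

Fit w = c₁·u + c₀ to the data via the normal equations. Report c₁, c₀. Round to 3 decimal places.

c₁ = -1.545, c₀ = 3.375

From the data, Σu·u = 175, Σu = 25, Σ1 = 7.
For Aᵀw: Σu·w = -186, Σw = -15.
det = 175·7 − 25² = 600.
c₁ = ((-186)·7 − 25·(-15))/600 = -309/200; c₀ = (175·(-15) − 25·(-186))/600 = 27/8.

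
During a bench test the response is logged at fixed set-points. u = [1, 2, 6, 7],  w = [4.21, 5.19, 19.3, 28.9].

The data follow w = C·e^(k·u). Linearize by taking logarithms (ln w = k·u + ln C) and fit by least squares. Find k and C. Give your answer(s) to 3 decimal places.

k = 0.323, C = 2.883

Taking logs, ln w = k·u + ln C, so regress ln w on u.
Sums: Σu = 16.0000, Σ(u)² = 90.0000, Σln w = 9.4081, Σu·ln w = 46.0385.
Normal system: [[90.0000, 16.0000]; [16.0000, 4]]·[k, ln C]ᵀ = [46.0385, 9.4081]ᵀ.
Solving (det = 104.0000): k = 0.32330, ln C = 1.05882, so C = exp(1.05882) = 2.88298.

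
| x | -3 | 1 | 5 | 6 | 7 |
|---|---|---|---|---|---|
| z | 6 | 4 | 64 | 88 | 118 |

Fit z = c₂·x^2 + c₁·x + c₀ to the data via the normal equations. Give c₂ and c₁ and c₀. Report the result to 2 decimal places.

c₂ = 1.95, c₁ = 3.33, c₀ = -1.52

Forming MᵀM = [[4404, 658, 120]; [658, 120, 16]; [120, 16, 5]] and Mᵀz = [10608, 1660, 280]ᵀ gives MᵀM·[c₂, c₁, c₀]ᵀ = Mᵀz.
Row-reducing yields c₂ = 72698/37219, c₁ = 123780/37219, c₀ = -56584/37219.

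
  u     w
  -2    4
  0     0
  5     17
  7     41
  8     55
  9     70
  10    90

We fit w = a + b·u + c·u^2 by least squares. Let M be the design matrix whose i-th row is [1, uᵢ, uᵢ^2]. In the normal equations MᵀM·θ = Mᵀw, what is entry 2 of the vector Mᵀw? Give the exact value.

2334

Entry 2 ↔ basis u, so (Mᵀw)_{2} = Σᵢ (u)·wᵢ = (-2)·(4) + (0)·(0) + (5)·(17) + (7)·(41) + (8)·(55) + (9)·(70) + (10)·(90) = 2334.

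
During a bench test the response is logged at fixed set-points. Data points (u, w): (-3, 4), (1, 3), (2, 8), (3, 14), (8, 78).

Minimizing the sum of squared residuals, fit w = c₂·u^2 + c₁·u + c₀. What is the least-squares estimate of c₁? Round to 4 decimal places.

Normal-equation sums: Σu^2·u^2 = 4275, Σu^2·u = 521, Σu^2 = 87, Σu·u = 87, Σu = 11, Σ1 = 5.
Moment sums: Σu^2·w = 5189, Σu·w = 673, Σw = 107.
MᵀM·[c₂, c₁, c₀]ᵀ = Mᵀw becomes [[4275, 521, 87]; [521, 87, 11]; [87, 11, 5]]·[c₂, c₁, c₀]ᵀ = [5189, 673, 107]ᵀ.
Row-reducing yields c₂ = 80894/80959, c₁ = 139570/80959, c₀ = 17913/80959.

c₁ = 1.7240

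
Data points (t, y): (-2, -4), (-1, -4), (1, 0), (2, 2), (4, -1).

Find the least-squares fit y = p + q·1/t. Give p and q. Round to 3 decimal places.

From the data, Σ1 = 5, Σ1/t = 1/4, Σ1/t·1/t = 41/16.
Right-hand side: Σy = -7, Σ1/t·y = 27/4.
So XᵀX·[p, q]ᵀ = Xᵀy: [[5, 1/4]; [1/4, 41/16]]·[p, q]ᵀ = [-7, 27/4]ᵀ.
Determinant 5·(41/16) − (1/4)² = 51/4.
p = ((-7)·(41/16) − (1/4)·(27/4))/(51/4) = -157/102; q = (5·(27/4) − (1/4)·(-7))/(51/4) = 142/51.

p = -1.539, q = 2.784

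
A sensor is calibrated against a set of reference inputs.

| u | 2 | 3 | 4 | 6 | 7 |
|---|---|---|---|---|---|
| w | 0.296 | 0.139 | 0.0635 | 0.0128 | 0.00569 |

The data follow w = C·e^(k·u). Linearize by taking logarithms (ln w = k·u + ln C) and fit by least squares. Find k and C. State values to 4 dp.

k = -0.7922, C = 1.4780

With ln wᵢ as the transformed response and uᵢ as the regressor:
Over the data: Σu = 22.0000, Σ(u)² = 114.0000, Σln w = -15.4747, Σu·ln w = -81.7147.
Normal system: [[114.0000, 22.0000]; [22.0000, 5]]·[k, ln C]ᵀ = [-81.7147, -15.4747]ᵀ.
Δ = 114.0000·5 − (22.0000)² = 86.0000; k = (-81.7147·5 − 22.0000·-15.4747)/86.0000 = -0.79220, ln C = (114.0000·-15.4747 − 22.0000·-81.7147)/86.0000 = 0.39072, so C = exp(0.39072) = 1.47804.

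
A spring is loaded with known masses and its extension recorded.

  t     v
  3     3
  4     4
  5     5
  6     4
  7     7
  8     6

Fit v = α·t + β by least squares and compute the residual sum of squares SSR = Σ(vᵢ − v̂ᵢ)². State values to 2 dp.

AᵀA·[α, β]ᵀ = Aᵀv reads: 199·α + 33·β = 171;  33·α + 6·β = 29.
det = 199·6 − 33² = 105.
α = (171·6 − 33·29)/105 = 23/35; β = (199·29 − 33·171)/105 = 128/105.
Residuals: -4/21, 16/105, 52/105, -122/105, 124/105, -10/21; SSR = 344/105.

SSR = 3.28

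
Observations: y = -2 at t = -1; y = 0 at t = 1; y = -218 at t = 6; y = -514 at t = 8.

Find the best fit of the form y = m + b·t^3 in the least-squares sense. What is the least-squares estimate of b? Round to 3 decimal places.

b = -1.002

MᵀM·[m, b]ᵀ = Mᵀy reads: 4·m + 728·b = -734;  728·m + 308802·b = -310254.
(Σ1 = 4, Σt^3 = 728, Σt^3·t^3 = 308802, Σy = -734, Σt^3·y = -310254.)
Determinant 4·308802 − 728² = 705224.
m = ((-734)·308802 − 728·(-310254))/705224 = -15303/13562; b = (4·(-310254) − 728·(-734))/705224 = -88333/88153.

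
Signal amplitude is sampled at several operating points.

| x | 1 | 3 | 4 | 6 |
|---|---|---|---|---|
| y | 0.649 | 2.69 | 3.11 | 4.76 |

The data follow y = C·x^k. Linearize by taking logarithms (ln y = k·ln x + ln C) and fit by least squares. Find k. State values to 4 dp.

k = 1.1199

Let Y = ln y. Fitting Y = k·ln x + ln C by least squares:
Σln x = 4.2767, Σ(ln x)² = 6.3392, Σln y = 3.2521, Σln x·ln y = 5.4556.
Equations: 6.3392·k + 4.2767·ln C = 5.4556;  4.2767·k + 4·ln C = 3.2521.
Slope k = (n·Σln x·ln y − Σln x·Σln y)/(n·Σ(ln x)² − (Σln x)²) = (4·5.4556 − 4.2767·3.2521)/7.0668 = 1.11995; ln C = (Σln y − k·Σln x)/n = -0.38439.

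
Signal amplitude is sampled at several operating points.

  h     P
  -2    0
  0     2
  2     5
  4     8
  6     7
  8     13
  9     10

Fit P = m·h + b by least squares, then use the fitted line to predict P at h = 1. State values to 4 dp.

Forming MᵀM = [[205, 27]; [27, 7]] and MᵀP = [278, 45]ᵀ gives MᵀM·[m, b]ᵀ = MᵀP.
Δ = 205·7 − 27² = 706.
m = (278·7 − 27·45)/706 = 731/706; b = (205·45 − 27·278)/706 = 1719/706.
At h = 1: P̂ = (731/706)·(1) + (1719/706)·(1) = 1225/353.

P̂ = 3.4703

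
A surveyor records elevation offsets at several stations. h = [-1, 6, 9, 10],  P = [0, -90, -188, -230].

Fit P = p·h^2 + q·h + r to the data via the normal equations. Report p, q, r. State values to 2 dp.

p = -2.01, q = -2.76, r = -0.78

With design matrix M, MᵀM = [[17858, 1944, 218]; [1944, 218, 24]; [218, 24, 4]] and MᵀP = [-41468, -4532, -508]ᵀ.
Inverting the 3×3 Gram matrix, [p, q, r]ᵀ = [-38022/18901, -52258/18901, -14680/18901]ᵀ.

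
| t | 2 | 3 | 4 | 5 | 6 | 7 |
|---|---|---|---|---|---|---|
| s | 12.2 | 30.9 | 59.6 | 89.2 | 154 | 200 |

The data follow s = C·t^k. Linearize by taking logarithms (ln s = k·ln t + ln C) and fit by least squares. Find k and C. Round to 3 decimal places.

With ln sᵢ as the transformed response and ln tᵢ as the regressor:
AᵀA = [[13.1965, 8.5252]; [8.5252, 6]], rhs = [37.7325, 24.8460]ᵀ  (here Σln t = 8.5252, Σ(ln t)² = 13.1965, Σln s = 24.8460, Σln t·ln s = 37.7325).
Slope k = (n·Σln t·ln s − Σln t·Σln s)/(n·Σ(ln t)² − (Σln t)²) = (6·37.7325 − 8.5252·24.8460)/6.5005 = 2.24272; ln C = (Σln s − k·Σln t)/n = 0.95440, so C = exp(0.95440) = 2.59712.

k = 2.243, C = 2.597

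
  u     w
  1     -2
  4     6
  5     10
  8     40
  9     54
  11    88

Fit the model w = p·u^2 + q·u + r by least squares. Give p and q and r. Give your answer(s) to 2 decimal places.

p = 0.98, q = -2.78, r = 0.16

The normal system AᵀA·[p, q, r]ᵀ = Aᵀw is [[26180, 2762, 308]; [2762, 308, 38]; [308, 38, 6]]·[p, q, r]ᵀ = [17926, 1846, 196]ᵀ.
Inverting the 3×3 Gram matrix, [p, q, r]ᵀ = [9742/9985, -27719/9985, 1641/9985]ᵀ.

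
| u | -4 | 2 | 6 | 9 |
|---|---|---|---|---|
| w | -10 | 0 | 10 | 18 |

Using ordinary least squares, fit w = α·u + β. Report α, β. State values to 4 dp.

Compute the Gram sums: Σu·u = 137, Σu = 13, Σ1 = 4.
For Mᵀw: Σu·w = 262, Σw = 18.
Normal equations: [[137, 13]; [13, 4]]·[α, β]ᵀ = [262, 18]ᵀ.
det = 137·4 − 13² = 379.
α = (262·4 − 13·18)/379 = 814/379; β = (137·18 − 13·262)/379 = -940/379.

α = 2.1478, β = -2.4802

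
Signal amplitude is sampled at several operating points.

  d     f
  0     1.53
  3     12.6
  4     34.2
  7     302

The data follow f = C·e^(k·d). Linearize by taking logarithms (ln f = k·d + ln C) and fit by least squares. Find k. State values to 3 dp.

Let Y = ln f. Fitting Y = k·d + ln C by least squares:
Sums: Σd = 14.0000, Σ(d)² = 74.0000, Σln f = 12.2016, Σd·ln f = 61.7030.
Normal system: [[74.0000, 14.0000]; [14.0000, 4]]·[k, ln C]ᵀ = [61.7030, 12.2016]ᵀ.
Slope k = (n·Σd·ln f − Σd·Σln f)/(n·Σ(d)² − (Σd)²) = (4·61.7030 − 14.0000·12.2016)/100.0000 = 0.75989; ln C = (Σln f − k·Σd)/n = 0.39078.

k = 0.760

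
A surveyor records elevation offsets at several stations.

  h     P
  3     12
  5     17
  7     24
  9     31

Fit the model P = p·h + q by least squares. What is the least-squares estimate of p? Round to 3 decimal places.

p = 3.200

From the data, Σh·h = 164, Σh = 24, Σ1 = 4.
For AᵀP: Σh·P = 568, ΣP = 84.
Normal equations: [[164, 24]; [24, 4]]·[p, q]ᵀ = [568, 84]ᵀ.
Δ = 164·4 − 24² = 80.
p = (568·4 − 24·84)/80 = 16/5; q = (164·84 − 24·568)/80 = 9/5.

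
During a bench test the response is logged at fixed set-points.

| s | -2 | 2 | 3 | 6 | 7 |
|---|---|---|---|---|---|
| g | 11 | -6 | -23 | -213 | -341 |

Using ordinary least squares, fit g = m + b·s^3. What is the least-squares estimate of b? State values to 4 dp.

b = -1.0021

Normal-equation sums: Σ1 = 5, Σs^3 = 586, Σs^3·s^3 = 165162.
For Aᵀg: Σg = -572, Σs^3·g = -163728.
Normal equations: [[5, 586]; [586, 165162]]·[m, b]ᵀ = [-572, -163728]ᵀ.
det = 5·165162 − 586² = 482414.
m = ((-572)·165162 − 586·(-163728))/482414 = 735972/241207; b = (5·(-163728) − 586·(-572))/482414 = -241724/241207.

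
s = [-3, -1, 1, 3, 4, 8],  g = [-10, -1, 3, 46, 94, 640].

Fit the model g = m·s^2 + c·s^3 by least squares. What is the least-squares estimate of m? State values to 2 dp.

With design matrix A, AᵀA = [[4516, 33792]; [33792, 267700]] and Aᵀg = [42790, 335212]ᵀ.
Δ = 4516·267700 − 33792² = 67033936.
m = (42790·267700 − 33792·335212)/67033936 = 15924887/8379242; c = (4516·335212 − 33792·42790)/67033936 = 4241107/4189621.

m = 1.90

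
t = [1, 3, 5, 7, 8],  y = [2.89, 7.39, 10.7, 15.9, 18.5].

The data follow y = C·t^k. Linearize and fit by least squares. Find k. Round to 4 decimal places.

k = 0.8778

With ln yᵢ as the transformed response and ln tᵢ as the regressor:
Over the data: Σln t = 6.7334, Σ(ln t)² = 11.9079, Σln y = 11.1157, Σln t·ln y = 17.4625.
Normal system: [[11.9079, 6.7334]; [6.7334, 5]]·[k, ln C]ᵀ = [17.4625, 11.1157]ᵀ.
Δ = 11.9079·5 − (6.7334)² = 14.2007; k = (17.4625·5 − 6.7334·11.1157)/14.2007 = 0.87782, ln C = (11.9079·11.1157 − 6.7334·17.4625)/14.2007 = 1.04099.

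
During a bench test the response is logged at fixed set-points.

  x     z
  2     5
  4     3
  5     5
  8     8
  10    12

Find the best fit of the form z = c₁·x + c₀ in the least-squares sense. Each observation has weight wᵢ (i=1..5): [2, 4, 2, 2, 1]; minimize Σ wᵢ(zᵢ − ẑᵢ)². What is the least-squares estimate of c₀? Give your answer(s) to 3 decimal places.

The normal system AᵀWA·[c₁, c₀]ᵀ = AᵀWz is [[350, 56]; [56, 11]]·[c₁, c₀]ᵀ = [366, 60]ᵀ.
Determinant 350·11 − 56² = 714.
c₁ = (366·11 − 56·60)/714 = 111/119; c₀ = (350·60 − 56·366)/714 = 12/17.

c₀ = 0.706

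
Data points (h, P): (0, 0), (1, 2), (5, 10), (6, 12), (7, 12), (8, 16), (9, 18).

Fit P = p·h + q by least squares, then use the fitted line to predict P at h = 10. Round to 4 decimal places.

Setting ∂/∂p … = 0 gives: 256·p + 36·q = 498;  36·p + 7·q = 70.
(Σh·h = 256, Σh = 36, Σ1 = 7, Σh·P = 498, ΣP = 70.)
Δ = 256·7 − 36² = 496.
p = (498·7 − 36·70)/496 = 483/248; q = (256·70 − 36·498)/496 = -1/62.
At h = 10: P̂ = (483/248)·(10) + (-1/62)·(1) = 2413/124.

P̂ = 19.4597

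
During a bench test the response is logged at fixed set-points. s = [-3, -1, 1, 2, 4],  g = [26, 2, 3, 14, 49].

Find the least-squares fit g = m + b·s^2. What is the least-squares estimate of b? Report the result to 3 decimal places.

b = 3.048

Forming MᵀM = [[5, 31]; [31, 355]] and Mᵀg = [94, 1079]ᵀ gives MᵀM·[m, b]ᵀ = Mᵀg.
Determinant 5·355 − 31² = 814.
m = (94·355 − 31·1079)/814 = -79/814; b = (5·1079 − 31·94)/814 = 2481/814.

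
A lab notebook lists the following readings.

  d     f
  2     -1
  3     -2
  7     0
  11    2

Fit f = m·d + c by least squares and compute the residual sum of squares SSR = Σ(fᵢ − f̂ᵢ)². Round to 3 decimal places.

SSR = 1.064

With design matrix M, MᵀM = [[183, 23]; [23, 4]] and Mᵀf = [14, -1]ᵀ.
Δ = 183·4 − 23² = 203.
m = (14·4 − 23·(-1))/203 = 79/203; c = (183·(-1) − 23·14)/203 = -505/203.
Residuals: 144/203, -138/203, -48/203, 6/29; SSR = 216/203.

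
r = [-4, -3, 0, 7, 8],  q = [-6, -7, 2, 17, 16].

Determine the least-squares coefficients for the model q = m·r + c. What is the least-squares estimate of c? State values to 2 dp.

Sums needed: Σr·r = 138, Σr = 8, Σ1 = 5.
Right-hand side: Σr·q = 292, Σq = 22.
Normal equations: [[138, 8]; [8, 5]]·[m, c]ᵀ = [292, 22]ᵀ.
Δ = 138·5 − 8² = 626.
m = (292·5 − 8·22)/626 = 642/313; c = (138·22 − 8·292)/626 = 350/313.

c = 1.12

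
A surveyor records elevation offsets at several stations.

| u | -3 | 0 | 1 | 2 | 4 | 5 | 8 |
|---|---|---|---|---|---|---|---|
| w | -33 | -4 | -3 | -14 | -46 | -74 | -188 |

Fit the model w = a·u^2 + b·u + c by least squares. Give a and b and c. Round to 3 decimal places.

Entries of AᵀA: Σu^2·u^2 = 5075, Σu^2·u = 683, Σu^2 = 119, Σu·u = 119, Σu = 17, Σ1 = 7.
Right-hand side: Σu^2·w = -14974, Σu·w = -1990, Σw = -362.
So AᵀA·[a, b, c]ᵀ = Aᵀw: [[5075, 683, 119]; [683, 119, 17]; [119, 17, 7]]·[a, b, c]ᵀ = [-14974, -1990, -362]ᵀ.
Row-reducing yields a = -144528/47803, b = 7062/6829, c = -135176/47803.

a = -3.023, b = 1.034, c = -2.828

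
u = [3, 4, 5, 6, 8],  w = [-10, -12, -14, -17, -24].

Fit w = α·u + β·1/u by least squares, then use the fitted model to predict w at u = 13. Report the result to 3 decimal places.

ŵ = -37.386

Forming XᵀX = [[150, 5]; [5, 3701/14400]] and Xᵀw = [-442, -449/30]ᵀ gives XᵀX·[α, β]ᵀ = Xᵀw.
Δ = 150·(3701/14400) − 5² = 1301/96.
α = ((-442)·(3701/14400) − 5·(-449/30))/(1301/96) = -279121/97575; β = (150·(-449/30) − 5·(-442))/(1301/96) = -3360/1301.
At u = 13: ŵ = (-279121/97575)·(13) + (-3360/1301)·(1/13) = -47423449/1268475.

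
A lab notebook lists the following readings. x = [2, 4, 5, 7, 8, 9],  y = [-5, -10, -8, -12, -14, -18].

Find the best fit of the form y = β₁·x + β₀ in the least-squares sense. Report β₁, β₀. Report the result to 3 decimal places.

Normal-equation sums: Σx·x = 239, Σx = 35, Σ1 = 6.
And Σx·y = -448, Σy = -67.
Normal equations: [[239, 35]; [35, 6]]·[β₁, β₀]ᵀ = [-448, -67]ᵀ.
Eliminating β₀: 6·(row 1) − 35·(row 2) gives 209·β₁ = 6·(-448) − 35·(-67) = -343, so β₁ = -343/209.
Then β₀ = ((-67) − 35·(-343/209))/6 = -333/209.

β₁ = -1.641, β₀ = -1.593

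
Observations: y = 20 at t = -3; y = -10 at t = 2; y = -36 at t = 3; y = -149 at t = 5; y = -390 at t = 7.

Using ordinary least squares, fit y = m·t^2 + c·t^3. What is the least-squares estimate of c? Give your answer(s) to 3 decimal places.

c = -1.015

From the data, Σt^2·t^2 = 3204, Σt^2·t^3 = 19964, Σt^3·t^3 = 134796.
Right-hand side: Σt^2·y = -23019, Σt^3·y = -153987.
Normal equations: [[3204, 19964]; [19964, 134796]]·[m, c]ᵀ = [-23019, -153987]ᵀ.
Determinant 3204·134796 − 19964² = 33325088.
m = ((-23019)·134796 − 19964·(-153987))/33325088 = -1929/2242; c = (3204·(-153987) − 19964·(-23019))/33325088 = -4551/4484.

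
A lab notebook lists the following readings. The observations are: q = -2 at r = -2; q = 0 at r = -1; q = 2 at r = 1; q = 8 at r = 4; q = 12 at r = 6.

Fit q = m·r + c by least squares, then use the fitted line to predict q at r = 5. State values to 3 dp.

Normal-equation sums: Σr·r = 58, Σr = 8, Σ1 = 5.
Right-hand side: Σr·q = 110, Σq = 20.
MᵀM·[m, c]ᵀ = Mᵀq becomes [[58, 8]; [8, 5]]·[m, c]ᵀ = [110, 20]ᵀ.
det = 58·5 − 8² = 226.
m = (110·5 − 8·20)/226 = 195/113; c = (58·20 − 8·110)/226 = 140/113.
At r = 5: q̂ = (195/113)·(5) + (140/113)·(1) = 1115/113.

q̂ = 9.867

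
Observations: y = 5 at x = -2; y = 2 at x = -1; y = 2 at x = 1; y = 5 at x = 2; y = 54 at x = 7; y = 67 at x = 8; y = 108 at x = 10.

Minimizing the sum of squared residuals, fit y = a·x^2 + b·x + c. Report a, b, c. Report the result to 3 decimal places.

Entries of MᵀM: Σx^2·x^2 = 16531, Σx^2·x = 1855, Σx^2 = 223, Σx·x = 223, Σx = 25, Σ1 = 7.
And Σx^2·y = 17778, Σx·y = 1994, Σy = 243.
Normal equations: [[16531, 1855, 223]; [1855, 223, 25]; [223, 25, 7]]·[a, b, c]ᵀ = [17778, 1994, 243]ᵀ.
Solving the 3×3 system (Gaussian elimination) gives a = 13457/12558, b = -257/4186, c = 4997/6279.

a = 1.072, b = -0.061, c = 0.796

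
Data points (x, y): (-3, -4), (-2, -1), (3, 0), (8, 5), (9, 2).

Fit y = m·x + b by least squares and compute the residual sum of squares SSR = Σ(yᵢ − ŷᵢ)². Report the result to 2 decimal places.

SSR = 9.50

Compute the Gram sums: Σx·x = 167, Σx = 15, Σ1 = 5.
Moment sums: Σx·y = 72, Σy = 2.
det = 167·5 − 15² = 610.
m = (72·5 − 15·2)/610 = 33/61; b = (167·2 − 15·72)/610 = -373/305.
Residuals: -352/305, 398/305, -2/5, 578/305, -502/305; SSR = 2896/305.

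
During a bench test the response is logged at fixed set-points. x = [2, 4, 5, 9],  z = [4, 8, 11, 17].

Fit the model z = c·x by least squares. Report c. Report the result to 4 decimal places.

c = 1.9683

Normal-equation sums: Σx·x = 126.
Right-hand side: Σx·z = 248.
AᵀA·[c]ᵀ = Aᵀz becomes [[126]]·[c]ᵀ = [248]ᵀ.
c = 248/126 = 1.96825.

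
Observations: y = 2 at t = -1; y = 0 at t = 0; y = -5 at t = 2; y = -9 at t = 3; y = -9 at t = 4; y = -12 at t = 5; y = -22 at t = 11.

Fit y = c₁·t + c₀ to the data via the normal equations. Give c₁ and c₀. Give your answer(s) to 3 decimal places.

From the data, Σt·t = 176, Σt = 24, Σ1 = 7.
Right-hand side: Σt·y = -377, Σy = -55.
So XᵀX·[c₁, c₀]ᵀ = Xᵀy: [[176, 24]; [24, 7]]·[c₁, c₀]ᵀ = [-377, -55]ᵀ.
Eliminating c₀: 7·(row 1) − 24·(row 2) gives 656·c₁ = 7·(-377) − 24·(-55) = -1319, so c₁ = -1319/656.
Then c₀ = ((-55) − 24·(-1319/656))/7 = -79/82.

c₁ = -2.011, c₀ = -0.963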